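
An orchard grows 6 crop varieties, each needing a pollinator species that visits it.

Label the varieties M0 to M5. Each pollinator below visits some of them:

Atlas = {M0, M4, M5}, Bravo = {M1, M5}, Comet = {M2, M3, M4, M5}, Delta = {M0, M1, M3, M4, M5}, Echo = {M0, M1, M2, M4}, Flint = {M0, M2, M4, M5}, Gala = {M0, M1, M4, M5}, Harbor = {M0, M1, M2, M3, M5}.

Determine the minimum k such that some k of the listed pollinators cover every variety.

Take {Delta, Echo}. Their union is {M0, M1, M2, M3, M4, M5}, which is all 6 varieties.
No single pollinator has all 6 varieties (the largest, Delta, has 5), so 2 is optimal.

2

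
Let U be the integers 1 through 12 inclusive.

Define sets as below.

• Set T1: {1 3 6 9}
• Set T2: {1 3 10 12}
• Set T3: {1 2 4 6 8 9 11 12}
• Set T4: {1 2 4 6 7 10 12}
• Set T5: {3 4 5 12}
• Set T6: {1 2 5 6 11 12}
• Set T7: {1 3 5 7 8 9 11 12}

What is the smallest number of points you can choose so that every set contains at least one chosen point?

2

Take H = {1, 12}. Each listed set contains at least one of these, so H is a hitting set of size 2.
No single point lies in every set, so at least 2 are needed and 2 is optimal.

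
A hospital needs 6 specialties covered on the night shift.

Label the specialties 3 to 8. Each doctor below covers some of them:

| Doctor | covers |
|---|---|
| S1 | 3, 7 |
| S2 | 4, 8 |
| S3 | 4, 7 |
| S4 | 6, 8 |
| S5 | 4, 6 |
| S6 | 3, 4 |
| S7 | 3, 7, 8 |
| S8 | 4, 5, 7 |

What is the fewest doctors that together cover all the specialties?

S5 and S7 and S8 together: S5 ∪ S7 ∪ S8 = {3, 4, 5, 6, 7, 8} — every specialty is covered.
Only S8 contains 5, so S8 is forced; the remaining 3 specialties need at least 2 more doctors (each remaining doctor adds at most 2) — so at least 3 doctors are needed, and 3 is optimal.

3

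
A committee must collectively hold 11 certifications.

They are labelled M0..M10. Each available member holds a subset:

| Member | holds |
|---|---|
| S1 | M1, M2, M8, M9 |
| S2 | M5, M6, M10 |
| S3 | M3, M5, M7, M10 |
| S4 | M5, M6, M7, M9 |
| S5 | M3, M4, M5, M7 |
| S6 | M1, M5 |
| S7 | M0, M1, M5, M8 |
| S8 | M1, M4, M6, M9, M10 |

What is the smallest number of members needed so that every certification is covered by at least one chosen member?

Take {S1, S5, S7, S8}. Their union is {M0, M1, M2, M3, M4, M5, M6, M7, M8, M9, M10}, which is all 11 certifications.
No 3 of the 8 members cover everything (all 56 combinations miss at least one certification), so 4 is optimal.

4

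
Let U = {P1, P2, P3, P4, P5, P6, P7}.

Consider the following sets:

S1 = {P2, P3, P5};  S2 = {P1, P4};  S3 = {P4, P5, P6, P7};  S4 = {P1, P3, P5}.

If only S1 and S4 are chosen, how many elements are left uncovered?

Union of S1, S4 = {P1, P2, P3, P5}.
Not covered: P4, P6, P7 — 3 elements.

3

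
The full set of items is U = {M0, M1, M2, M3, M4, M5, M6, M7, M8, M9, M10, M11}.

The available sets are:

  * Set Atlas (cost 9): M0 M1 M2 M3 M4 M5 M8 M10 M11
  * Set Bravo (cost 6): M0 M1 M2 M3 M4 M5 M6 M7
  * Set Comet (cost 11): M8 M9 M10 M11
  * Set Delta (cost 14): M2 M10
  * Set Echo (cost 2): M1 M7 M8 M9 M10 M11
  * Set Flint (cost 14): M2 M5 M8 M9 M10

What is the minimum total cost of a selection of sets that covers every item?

Bravo, Echo together cover every item (Bravo ∪ Echo = {M0, M1, M2, M3, M4, M5, M6, M7, M8, M9, M10, M11}); total cost 6 + 2 = 8.
No covering selection has total cost below 8.

8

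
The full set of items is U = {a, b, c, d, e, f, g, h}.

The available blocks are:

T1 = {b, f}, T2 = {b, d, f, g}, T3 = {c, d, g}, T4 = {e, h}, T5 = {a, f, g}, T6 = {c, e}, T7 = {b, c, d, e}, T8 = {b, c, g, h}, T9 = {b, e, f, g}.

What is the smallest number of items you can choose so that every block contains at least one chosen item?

T = {c, e, f} meets every block (each contains at least one member of T), and |T| = 3.
The blocks T1, T3, T4 are pairwise disjoint, so any hitting set needs a separate item for each — at least 3. Hence 3 is optimal.

3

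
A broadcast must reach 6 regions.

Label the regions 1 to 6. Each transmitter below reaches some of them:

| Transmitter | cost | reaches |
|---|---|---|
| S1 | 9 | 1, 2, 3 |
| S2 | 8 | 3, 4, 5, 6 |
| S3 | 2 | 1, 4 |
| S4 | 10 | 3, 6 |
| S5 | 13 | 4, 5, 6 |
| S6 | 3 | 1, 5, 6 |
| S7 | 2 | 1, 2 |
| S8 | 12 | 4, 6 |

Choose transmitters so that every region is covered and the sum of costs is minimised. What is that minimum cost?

S2, S7 together cover every region (S2 ∪ S7 = {1, 2, 3, 4, 5, 6}); total cost 8 + 2 = 10.
The greedy pick S3, S6, S7, S2 costs 15; no covering selection beats 10.

10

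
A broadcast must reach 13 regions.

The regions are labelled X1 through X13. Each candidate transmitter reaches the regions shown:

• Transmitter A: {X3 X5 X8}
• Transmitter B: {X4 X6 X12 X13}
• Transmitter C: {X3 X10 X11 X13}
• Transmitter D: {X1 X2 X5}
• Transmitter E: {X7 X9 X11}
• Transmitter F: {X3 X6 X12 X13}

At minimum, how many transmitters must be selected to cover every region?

A and B and C and D and E together: A ∪ B ∪ C ∪ D ∪ E = {X1, X2, X3, X4, X5, X6, X7, X8, X9, X10, X11, X12, X13} — every region is covered.
No 4 of the 6 transmitters cover everything (all 15 combinations miss at least one region), so 5 is optimal.

5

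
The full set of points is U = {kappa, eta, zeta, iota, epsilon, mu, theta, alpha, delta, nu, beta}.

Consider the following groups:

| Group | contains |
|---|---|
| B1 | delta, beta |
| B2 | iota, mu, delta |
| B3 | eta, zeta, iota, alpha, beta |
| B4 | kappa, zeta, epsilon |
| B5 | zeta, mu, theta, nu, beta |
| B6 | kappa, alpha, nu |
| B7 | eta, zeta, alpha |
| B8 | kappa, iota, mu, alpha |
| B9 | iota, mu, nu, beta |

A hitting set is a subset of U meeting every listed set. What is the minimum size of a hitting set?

4

The 4 points {kappa, alpha, delta, nu} hit every group.
No choice of 3 points meets every group, so 4 is the minimum.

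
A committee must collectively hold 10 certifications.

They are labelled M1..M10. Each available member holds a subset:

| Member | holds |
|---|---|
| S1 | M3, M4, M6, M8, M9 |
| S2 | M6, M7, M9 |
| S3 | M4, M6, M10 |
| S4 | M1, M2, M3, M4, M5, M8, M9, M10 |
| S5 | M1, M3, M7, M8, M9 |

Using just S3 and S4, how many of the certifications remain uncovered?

Union of S3, S4 = {M1, M2, M3, M4, M5, M6, M8, M9, M10}.
Not covered: M7 — 1 certification.

1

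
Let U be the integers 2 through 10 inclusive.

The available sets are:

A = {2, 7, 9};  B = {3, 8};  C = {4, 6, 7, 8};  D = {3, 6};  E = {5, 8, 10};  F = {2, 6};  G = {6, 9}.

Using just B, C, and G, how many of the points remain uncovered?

3

Union of B, C, G = {3, 4, 6, 7, 8, 9}.
Not covered: 2, 5, 10 — 3 points.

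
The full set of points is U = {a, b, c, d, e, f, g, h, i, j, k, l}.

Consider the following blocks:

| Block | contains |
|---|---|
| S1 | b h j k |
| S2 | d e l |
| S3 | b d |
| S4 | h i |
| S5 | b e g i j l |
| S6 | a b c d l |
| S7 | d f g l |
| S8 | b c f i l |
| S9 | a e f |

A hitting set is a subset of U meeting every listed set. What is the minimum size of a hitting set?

4

Take T = {b, d, f, i}. Each listed block contains at least one of these, so T is a hitting set of size 4.
No choice of 3 points meets every block, so 4 is the minimum.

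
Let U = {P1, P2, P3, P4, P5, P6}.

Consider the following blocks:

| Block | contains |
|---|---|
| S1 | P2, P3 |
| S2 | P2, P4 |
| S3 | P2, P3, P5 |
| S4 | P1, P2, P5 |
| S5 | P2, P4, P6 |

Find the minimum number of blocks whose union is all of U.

3

Take {S1, S4, S5}. Their union is {P1, P2, P3, P4, P5, P6}, which is all 6 points.
Only S4 contains P1, so S4 is forced; the remaining 3 points need at least 2 more blocks (each remaining block adds at most 2) — so at least 3 blocks are needed, and 3 is optimal.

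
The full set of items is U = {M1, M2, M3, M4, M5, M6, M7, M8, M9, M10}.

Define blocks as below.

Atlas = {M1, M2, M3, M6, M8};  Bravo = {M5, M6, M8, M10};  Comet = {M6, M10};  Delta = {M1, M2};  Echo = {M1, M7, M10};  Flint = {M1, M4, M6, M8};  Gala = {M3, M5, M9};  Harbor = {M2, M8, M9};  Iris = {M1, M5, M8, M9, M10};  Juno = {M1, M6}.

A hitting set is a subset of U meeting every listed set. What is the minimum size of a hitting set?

H = {M1, M6, M9} meets every block (each contains at least one member of H), and |H| = 3.
The blocks Comet, Delta, Gala are pairwise disjoint, so any hitting set needs a separate item for each — at least 3. Hence 3 is optimal.

3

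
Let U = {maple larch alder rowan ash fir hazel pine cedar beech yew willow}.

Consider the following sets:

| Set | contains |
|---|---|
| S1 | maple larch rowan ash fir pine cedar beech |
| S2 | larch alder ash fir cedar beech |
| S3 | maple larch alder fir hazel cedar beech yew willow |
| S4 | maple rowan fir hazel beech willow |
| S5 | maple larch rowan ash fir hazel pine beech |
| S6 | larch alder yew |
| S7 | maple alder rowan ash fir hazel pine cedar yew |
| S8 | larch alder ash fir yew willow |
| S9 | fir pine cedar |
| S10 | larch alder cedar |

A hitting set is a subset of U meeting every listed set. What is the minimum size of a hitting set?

Take H = {larch, fir}. Each listed set contains at least one of these, so H is a hitting set of size 2.
The sets S4, S6 are pairwise disjoint, so any hitting set needs a separate element for each — at least 2. Hence 2 is optimal.

2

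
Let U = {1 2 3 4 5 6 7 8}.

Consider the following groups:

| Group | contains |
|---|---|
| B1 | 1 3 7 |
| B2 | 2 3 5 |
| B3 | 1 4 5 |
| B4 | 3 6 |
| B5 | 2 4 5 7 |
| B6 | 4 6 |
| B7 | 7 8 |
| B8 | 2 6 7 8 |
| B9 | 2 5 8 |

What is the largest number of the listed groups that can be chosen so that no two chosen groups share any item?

3

B3, B4, B7 are pairwise disjoint (B3={1,4,5}; B4={3,6}; B7={7,8}).
Every remaining group overlaps one of these, and no 4 of the listed groups are pairwise disjoint, so 3 is the maximum.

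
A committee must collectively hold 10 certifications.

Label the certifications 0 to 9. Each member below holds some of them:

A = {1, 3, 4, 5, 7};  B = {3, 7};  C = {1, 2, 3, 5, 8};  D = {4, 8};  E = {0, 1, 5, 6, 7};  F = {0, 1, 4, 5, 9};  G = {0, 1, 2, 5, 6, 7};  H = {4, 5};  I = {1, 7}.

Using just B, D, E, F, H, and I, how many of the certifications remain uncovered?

1

Union of B, D, E, F, H, I = {0, 1, 3, 4, 5, 6, 7, 8, 9}.
Not covered: 2 — 1 certification.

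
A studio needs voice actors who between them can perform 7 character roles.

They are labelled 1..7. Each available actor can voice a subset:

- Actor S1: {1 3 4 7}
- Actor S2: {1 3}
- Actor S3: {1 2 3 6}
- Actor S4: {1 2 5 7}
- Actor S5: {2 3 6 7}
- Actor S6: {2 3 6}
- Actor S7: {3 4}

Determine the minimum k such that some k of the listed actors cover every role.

3

S3 and S4 and S7 together: S3 ∪ S4 ∪ S7 = {1, 2, 3, 4, 5, 6, 7} — every role is covered.
Only S4 contains 5, so S4 is forced; the remaining 3 roles need at least 2 more actors (each remaining actor adds at most 2) — so at least 3 actors are needed, and 3 is optimal.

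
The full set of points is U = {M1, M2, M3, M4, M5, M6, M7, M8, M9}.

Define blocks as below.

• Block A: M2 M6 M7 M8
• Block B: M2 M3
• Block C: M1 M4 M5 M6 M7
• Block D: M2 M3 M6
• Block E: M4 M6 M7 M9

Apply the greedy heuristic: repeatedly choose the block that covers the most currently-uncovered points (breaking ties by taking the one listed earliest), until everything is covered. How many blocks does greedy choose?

4

Greedy: pick C (covers 5 new) → pick A (covers 2 new) → pick B (covers 1 new) → pick E (covers 1 new). Total picks: 4.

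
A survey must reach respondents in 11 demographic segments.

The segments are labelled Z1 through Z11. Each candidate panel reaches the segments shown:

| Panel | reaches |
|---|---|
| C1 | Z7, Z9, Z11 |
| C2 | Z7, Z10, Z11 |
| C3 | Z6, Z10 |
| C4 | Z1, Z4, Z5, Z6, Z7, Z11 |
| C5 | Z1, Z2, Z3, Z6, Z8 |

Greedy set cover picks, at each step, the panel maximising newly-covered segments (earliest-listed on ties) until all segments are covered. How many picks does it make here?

4

Greedy: pick C4 (covers 6 new) → pick C5 (covers 3 new) → pick C1 (covers 1 new) → pick C2 (covers 1 new). Total picks: 4.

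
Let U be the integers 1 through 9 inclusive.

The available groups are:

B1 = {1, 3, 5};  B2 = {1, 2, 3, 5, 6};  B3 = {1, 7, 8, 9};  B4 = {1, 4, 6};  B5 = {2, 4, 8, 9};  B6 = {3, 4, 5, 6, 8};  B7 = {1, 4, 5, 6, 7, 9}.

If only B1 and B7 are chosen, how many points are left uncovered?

2

Union of B1, B7 = {1, 3, 4, 5, 6, 7, 9}.
Not covered: 2, 8 — 2 points.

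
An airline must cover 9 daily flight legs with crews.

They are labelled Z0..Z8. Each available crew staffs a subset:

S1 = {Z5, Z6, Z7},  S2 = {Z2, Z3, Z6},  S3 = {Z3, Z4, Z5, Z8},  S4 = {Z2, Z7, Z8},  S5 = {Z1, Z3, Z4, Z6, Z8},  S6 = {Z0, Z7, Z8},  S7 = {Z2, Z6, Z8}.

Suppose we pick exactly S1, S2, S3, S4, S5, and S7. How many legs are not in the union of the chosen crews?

Union of S1, S2, S3, S4, S5, S7 = {Z1, Z2, Z3, Z4, Z5, Z6, Z7, Z8}.
Not covered: Z0 — 1 leg.

1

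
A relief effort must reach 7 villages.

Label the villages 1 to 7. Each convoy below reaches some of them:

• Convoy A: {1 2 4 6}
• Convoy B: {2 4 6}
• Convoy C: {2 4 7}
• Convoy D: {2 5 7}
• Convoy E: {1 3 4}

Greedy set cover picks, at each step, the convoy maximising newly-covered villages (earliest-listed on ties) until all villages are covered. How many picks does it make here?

3

Greedy: pick A (covers 4 new) → pick D (covers 2 new) → pick E (covers 1 new). Total picks: 3.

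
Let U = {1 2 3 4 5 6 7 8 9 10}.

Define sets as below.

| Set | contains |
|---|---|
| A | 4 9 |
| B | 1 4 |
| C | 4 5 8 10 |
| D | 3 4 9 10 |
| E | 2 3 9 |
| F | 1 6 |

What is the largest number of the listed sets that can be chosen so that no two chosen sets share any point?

3

C, E, F are pairwise disjoint (C={4,5,8,10}; E={2,3,9}; F={1,6}).
Every remaining set overlaps one of these, and no 4 of the listed sets are pairwise disjoint, so 3 is the maximum.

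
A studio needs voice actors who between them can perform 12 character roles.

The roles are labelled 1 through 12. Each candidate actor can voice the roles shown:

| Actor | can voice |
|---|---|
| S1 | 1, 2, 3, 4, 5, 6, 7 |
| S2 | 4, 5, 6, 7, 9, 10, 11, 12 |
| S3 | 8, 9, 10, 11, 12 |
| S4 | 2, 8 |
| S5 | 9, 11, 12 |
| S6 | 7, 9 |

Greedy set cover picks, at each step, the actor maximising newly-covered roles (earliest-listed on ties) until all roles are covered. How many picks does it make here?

3

Greedy: pick S2 (covers 8 new) → pick S1 (covers 3 new) → pick S3 (covers 1 new). Total picks: 3.
(The true minimum cover uses only 2 actors, so greedy is not optimal here.)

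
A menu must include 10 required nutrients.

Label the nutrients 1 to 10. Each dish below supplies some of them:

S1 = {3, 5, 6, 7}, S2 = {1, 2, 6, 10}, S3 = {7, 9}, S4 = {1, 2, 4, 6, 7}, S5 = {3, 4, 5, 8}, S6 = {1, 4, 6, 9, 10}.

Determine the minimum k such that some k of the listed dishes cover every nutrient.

3

Take {S4, S5, S6}. Their union is {1, 2, 3, 4, 5, 6, 7, 8, 9, 10}, which is all 10 nutrients.
Only S5 contains 8, so S5 is forced; the remaining 6 nutrients need at least 2 more dishes (each remaining dish adds at most 4) — so at least 3 dishes are needed, and 3 is optimal.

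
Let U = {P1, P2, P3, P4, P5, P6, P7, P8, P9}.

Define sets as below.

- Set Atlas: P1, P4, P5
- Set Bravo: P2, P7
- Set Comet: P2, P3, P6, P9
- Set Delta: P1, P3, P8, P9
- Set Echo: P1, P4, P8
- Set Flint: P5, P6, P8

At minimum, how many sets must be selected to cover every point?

4

Atlas, Bravo, Comet, and Echo cover everything between them: the union {P1, P2, P3, P4, P5, P6, P7, P8, P9} is all of U.
No 3 of the 6 sets cover everything (all 20 combinations miss at least one point), so 4 is optimal.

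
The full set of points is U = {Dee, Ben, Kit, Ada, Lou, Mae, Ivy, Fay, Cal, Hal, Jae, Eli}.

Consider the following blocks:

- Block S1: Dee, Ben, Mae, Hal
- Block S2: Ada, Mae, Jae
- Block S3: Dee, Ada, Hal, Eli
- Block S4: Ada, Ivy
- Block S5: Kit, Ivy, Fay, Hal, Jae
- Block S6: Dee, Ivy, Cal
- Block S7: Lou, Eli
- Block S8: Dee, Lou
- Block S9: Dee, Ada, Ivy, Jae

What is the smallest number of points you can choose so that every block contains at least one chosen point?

4

The 4 points {Dee, Ada, Lou, Hal} hit every block.
No choice of 3 points meets every block, so 4 is the minimum.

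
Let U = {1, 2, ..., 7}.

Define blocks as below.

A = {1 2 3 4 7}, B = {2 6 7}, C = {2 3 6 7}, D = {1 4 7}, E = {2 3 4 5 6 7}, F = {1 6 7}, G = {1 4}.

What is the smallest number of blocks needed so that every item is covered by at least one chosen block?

2

E and G together: E ∪ G = {1, 2, 3, 4, 5, 6, 7} — every item is covered.
No single block has all 7 items (the largest, E, has 6), so 2 is optimal.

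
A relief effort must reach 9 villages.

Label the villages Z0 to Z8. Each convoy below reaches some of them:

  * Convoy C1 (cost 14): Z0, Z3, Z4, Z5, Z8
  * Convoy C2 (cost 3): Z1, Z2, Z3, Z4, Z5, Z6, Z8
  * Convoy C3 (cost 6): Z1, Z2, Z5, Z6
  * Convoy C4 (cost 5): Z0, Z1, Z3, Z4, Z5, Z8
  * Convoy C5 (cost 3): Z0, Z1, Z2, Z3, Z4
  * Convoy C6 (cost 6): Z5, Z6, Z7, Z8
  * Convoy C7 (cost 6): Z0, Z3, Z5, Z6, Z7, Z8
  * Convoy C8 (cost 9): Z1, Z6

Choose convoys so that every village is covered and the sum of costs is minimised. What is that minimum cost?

9

C5, C6 together cover every village (C5 ∪ C6 = {Z0, Z1, Z2, Z3, Z4, Z5, Z6, Z7, Z8}); total cost 3 + 6 = 9.
The greedy pick C2, C5, C6 costs 12; no covering selection beats 9.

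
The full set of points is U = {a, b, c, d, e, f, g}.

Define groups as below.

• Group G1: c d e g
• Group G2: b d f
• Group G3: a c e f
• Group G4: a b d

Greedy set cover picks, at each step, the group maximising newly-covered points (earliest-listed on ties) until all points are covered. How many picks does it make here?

3

Greedy: pick G1 (covers 4 new) → pick G2 (covers 2 new) → pick G3 (covers 1 new). Total picks: 3.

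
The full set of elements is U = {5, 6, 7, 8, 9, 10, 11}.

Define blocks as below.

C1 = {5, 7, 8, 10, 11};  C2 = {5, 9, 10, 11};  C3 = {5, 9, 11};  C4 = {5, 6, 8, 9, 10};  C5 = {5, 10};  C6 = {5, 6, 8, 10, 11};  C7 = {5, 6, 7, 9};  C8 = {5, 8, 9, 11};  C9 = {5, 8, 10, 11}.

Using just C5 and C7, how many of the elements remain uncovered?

2

Union of C5, C7 = {5, 6, 7, 9, 10}.
Not covered: 8, 11 — 2 elements.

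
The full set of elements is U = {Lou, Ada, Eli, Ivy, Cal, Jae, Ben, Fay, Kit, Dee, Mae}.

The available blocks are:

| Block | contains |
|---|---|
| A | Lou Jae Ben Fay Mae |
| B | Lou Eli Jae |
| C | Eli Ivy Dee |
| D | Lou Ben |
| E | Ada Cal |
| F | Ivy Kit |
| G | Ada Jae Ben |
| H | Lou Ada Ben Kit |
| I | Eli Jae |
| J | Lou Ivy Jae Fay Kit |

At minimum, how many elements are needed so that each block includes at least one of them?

T = {Eli, Cal, Ben, Kit} meets every block (each contains at least one member of T), and |T| = 4.
The blocks D, E, F, I are pairwise disjoint, so any hitting set needs a separate element for each — at least 4. Hence 4 is optimal.

4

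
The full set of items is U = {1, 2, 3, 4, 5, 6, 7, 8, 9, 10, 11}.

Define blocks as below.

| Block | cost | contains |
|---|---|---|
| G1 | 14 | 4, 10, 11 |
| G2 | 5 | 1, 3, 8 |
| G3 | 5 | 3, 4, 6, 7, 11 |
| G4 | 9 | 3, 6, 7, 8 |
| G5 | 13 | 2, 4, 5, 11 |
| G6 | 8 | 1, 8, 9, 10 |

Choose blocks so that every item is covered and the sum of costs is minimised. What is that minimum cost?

G3, G5, G6 together cover every item (G3 ∪ G5 ∪ G6 = {1, 2, 3, 4, 5, 6, 7, 8, 9, 10, 11}); total cost 5 + 13 + 8 = 26.
No covering selection has total cost below 26.

26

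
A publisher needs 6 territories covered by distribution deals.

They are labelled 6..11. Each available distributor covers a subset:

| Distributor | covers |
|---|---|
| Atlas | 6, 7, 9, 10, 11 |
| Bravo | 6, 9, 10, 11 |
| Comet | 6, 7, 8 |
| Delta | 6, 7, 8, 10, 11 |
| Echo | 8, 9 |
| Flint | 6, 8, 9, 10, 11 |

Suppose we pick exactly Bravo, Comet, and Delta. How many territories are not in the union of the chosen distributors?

0

Union of Bravo, Comet, Delta = {6, 7, 8, 9, 10, 11} — that's every territory, so 0 are uncovered.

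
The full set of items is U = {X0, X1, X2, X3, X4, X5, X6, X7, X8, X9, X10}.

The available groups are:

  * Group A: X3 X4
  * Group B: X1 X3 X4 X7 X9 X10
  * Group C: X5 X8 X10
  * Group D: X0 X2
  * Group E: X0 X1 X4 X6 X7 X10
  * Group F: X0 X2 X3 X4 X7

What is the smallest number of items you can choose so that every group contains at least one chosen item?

Take H = {X2, X4, X8}. Each listed group contains at least one of these, so H is a hitting set of size 3.
The groups A, C, D are pairwise disjoint, so any hitting set needs a separate item for each — at least 3. Hence 3 is optimal.

3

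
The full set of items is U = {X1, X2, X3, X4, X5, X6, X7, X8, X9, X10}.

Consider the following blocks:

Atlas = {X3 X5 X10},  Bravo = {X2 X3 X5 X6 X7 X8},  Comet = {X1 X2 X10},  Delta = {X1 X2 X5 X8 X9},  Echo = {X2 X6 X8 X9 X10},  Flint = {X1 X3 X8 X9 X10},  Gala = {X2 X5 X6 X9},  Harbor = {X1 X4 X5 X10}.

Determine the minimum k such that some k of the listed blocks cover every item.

3

Bravo and Echo and Harbor together: Bravo ∪ Echo ∪ Harbor = {X1, X2, X3, X4, X5, X6, X7, X8, X9, X10} — every item is covered.
Only Harbor contains X4, so Harbor is forced; the remaining 6 items need at least 2 more blocks (each remaining block adds at most 5) — so at least 3 blocks are needed, and 3 is optimal.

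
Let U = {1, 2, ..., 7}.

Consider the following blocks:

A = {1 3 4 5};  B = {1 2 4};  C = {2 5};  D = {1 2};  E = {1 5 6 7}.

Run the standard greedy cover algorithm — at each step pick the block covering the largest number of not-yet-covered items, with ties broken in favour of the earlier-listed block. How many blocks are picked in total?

3

Greedy: pick A (covers 4 new) → pick E (covers 2 new) → pick B (covers 1 new). Total picks: 3.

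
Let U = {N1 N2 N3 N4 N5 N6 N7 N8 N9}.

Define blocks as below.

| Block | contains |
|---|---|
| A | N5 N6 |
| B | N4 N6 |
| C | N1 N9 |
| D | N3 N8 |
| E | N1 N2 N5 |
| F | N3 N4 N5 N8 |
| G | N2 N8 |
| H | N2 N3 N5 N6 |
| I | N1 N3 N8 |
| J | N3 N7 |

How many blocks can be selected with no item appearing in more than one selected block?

B, C, G, J are pairwise disjoint (B={N4,N6}; C={N1,N9}; G={N2,N8}; J={N3,N7}).
Every remaining block overlaps one of these, and no 5 of the listed blocks are pairwise disjoint, so 4 is the maximum.

4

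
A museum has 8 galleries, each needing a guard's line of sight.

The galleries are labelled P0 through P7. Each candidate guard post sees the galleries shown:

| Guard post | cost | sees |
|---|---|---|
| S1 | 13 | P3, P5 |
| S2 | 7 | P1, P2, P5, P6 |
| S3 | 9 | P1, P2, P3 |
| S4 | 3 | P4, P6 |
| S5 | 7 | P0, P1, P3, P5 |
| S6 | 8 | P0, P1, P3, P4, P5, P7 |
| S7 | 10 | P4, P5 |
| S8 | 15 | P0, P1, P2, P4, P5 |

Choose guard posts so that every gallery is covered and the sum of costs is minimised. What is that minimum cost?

15

S2, S6 together cover every gallery (S2 ∪ S6 = {P0, P1, P2, P3, P4, P5, P6, P7}); total cost 7 + 8 = 15.
The greedy pick S6, S4, S2 costs 18; no covering selection beats 15.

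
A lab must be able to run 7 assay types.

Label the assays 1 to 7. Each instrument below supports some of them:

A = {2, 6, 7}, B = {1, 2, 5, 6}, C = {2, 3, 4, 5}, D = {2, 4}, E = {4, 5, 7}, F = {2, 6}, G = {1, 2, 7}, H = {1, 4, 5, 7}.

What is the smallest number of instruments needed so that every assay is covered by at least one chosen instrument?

3

B and C and E together: B ∪ C ∪ E = {1, 2, 3, 4, 5, 6, 7} — every assay is covered.
Only C contains 3, so C is forced; the remaining 3 assays need at least 2 more instruments (each remaining instrument adds at most 2) — so at least 3 instruments are needed, and 3 is optimal.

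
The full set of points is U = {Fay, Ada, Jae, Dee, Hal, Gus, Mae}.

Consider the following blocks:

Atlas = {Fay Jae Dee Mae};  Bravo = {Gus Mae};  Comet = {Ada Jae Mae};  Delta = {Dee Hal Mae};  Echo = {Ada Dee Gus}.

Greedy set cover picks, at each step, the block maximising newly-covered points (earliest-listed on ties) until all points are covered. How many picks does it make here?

Greedy: pick Atlas (covers 4 new) → pick Echo (covers 2 new) → pick Delta (covers 1 new). Total picks: 3.

3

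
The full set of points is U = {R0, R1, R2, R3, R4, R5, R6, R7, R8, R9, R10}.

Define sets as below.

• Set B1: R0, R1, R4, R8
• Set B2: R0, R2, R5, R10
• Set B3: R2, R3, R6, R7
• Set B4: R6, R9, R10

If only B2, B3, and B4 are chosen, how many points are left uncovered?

Union of B2, B3, B4 = {R0, R2, R3, R5, R6, R7, R9, R10}.
Not covered: R1, R4, R8 — 3 points.

3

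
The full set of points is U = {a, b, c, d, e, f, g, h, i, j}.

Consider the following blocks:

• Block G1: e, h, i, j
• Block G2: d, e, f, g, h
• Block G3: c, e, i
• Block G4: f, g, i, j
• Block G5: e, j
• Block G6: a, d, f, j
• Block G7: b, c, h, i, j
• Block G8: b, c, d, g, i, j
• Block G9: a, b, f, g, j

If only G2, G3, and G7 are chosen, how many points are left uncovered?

1

Union of G2, G3, G7 = {b, c, d, e, f, g, h, i, j}.
Not covered: a — 1 point.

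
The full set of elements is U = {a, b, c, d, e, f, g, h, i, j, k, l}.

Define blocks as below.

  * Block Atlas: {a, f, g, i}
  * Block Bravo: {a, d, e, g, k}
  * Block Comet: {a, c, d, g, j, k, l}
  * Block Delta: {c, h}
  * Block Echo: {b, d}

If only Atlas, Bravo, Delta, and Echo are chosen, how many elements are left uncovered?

2

Union of Atlas, Bravo, Delta, Echo = {a, b, c, d, e, f, g, h, i, k}.
Not covered: j, l — 2 elements.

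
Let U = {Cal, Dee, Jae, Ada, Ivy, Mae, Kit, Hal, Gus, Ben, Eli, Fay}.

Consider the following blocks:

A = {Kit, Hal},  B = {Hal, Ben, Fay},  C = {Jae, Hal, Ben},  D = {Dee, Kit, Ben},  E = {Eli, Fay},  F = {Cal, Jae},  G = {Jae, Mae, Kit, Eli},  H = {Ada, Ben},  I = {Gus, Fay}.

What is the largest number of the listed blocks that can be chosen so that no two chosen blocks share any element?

A, F, H, I are pairwise disjoint (A={Kit,Hal}; F={Cal,Jae}; H={Ada,Ben}; I={Gus,Fay}).
Every remaining block overlaps one of these, and no 5 of the listed blocks are pairwise disjoint, so 4 is the maximum.

4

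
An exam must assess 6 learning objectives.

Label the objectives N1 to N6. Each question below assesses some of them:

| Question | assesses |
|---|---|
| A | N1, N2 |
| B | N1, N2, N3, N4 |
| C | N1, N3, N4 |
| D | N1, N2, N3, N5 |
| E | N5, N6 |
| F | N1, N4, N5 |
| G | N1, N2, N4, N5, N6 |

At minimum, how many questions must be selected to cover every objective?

Take {B, G}. Their union is {N1, N2, N3, N4, N5, N6}, which is all 6 objectives.
No single question has all 6 objectives (the largest, G, has 5), so 2 is optimal.

2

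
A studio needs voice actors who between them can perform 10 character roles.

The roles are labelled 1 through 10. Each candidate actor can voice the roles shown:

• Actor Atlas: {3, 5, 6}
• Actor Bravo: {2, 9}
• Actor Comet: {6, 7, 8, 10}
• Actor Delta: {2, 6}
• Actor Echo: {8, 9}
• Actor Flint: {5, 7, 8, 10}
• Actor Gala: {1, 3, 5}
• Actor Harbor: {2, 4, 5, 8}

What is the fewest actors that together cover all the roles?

Bravo and Comet and Gala and Harbor together: Bravo ∪ Comet ∪ Gala ∪ Harbor = {1, 2, 3, 4, 5, 6, 7, 8, 9, 10} — every role is covered.
No 3 of the 8 actors cover everything (all 56 combinations miss at least one role), so 4 is optimal.

4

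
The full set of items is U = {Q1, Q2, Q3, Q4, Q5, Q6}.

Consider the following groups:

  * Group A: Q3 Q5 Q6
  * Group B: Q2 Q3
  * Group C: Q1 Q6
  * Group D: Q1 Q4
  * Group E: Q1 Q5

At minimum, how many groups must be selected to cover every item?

3

A and B and D together: A ∪ B ∪ D = {Q1, Q2, Q3, Q4, Q5, Q6} — every item is covered.
Only B contains Q2, so B is forced; the remaining 4 items need at least 2 more groups (each remaining group adds at most 2) — so at least 3 groups are needed, and 3 is optimal.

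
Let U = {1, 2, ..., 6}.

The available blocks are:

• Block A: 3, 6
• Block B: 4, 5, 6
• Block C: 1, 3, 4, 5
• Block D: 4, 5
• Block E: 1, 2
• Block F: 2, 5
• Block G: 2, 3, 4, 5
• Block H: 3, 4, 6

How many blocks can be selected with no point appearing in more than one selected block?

3

A, D, E are pairwise disjoint (A={3,6}; D={4,5}; E={1,2}).
Every remaining block overlaps one of these, and no 4 of the listed blocks are pairwise disjoint, so 3 is the maximum.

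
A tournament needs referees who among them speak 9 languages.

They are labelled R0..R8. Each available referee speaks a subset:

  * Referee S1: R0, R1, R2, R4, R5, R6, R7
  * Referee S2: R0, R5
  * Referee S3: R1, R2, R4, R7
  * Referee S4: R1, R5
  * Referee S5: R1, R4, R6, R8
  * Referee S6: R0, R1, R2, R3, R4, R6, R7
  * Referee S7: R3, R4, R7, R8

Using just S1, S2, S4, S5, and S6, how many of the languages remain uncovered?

0

Union of S1, S2, S4, S5, S6 = {R0, R1, R2, R3, R4, R5, R6, R7, R8} — that's every language, so 0 are uncovered.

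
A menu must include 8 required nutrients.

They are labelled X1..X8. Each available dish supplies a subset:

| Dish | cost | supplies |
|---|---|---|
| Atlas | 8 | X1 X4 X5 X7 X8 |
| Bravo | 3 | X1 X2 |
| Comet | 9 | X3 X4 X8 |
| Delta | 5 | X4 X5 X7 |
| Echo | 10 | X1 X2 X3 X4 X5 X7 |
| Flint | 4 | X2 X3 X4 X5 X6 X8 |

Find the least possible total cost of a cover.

Bravo, Delta, Flint together cover every nutrient (Bravo ∪ Delta ∪ Flint = {X1, X2, X3, X4, X5, X6, X7, X8}); total cost 3 + 5 + 4 = 12.
No covering selection has total cost below 12.

12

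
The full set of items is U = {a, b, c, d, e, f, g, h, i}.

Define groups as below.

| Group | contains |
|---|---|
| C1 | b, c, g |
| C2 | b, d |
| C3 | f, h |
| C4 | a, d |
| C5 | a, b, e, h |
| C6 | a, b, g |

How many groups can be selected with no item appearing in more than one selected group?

C1, C3, C4 are pairwise disjoint (C1={b,c,g}; C3={f,h}; C4={a,d}).
Every remaining group overlaps one of these, and no 4 of the listed groups are pairwise disjoint, so 3 is the maximum.

3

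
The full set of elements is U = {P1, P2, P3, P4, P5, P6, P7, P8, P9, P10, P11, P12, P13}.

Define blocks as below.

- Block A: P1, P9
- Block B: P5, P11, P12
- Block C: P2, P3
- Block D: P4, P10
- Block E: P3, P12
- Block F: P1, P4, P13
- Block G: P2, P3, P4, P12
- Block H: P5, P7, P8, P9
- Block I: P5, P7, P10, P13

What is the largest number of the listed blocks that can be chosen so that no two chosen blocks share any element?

A, B, C, D are pairwise disjoint (A={P1,P9}; B={P5,P11,P12}; C={P2,P3}; D={P4,P10}).
Every remaining block overlaps one of these, and no 5 of the listed blocks are pairwise disjoint, so 4 is the maximum.

4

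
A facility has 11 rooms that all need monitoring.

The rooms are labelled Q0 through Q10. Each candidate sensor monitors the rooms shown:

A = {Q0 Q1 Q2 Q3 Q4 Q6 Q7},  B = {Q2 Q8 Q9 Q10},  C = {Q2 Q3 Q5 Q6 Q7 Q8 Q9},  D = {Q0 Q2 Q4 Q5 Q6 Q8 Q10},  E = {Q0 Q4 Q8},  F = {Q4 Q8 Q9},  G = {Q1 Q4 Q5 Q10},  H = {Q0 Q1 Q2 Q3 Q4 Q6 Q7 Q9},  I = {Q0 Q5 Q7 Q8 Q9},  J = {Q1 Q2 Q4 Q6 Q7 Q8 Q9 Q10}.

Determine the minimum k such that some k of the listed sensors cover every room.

2

Take {D, H}. Their union is {Q0, Q1, Q2, Q3, Q4, Q5, Q6, Q7, Q8, Q9, Q10}, which is all 11 rooms.
No single sensor has all 11 rooms (the largest, H, has 8), so 2 is optimal.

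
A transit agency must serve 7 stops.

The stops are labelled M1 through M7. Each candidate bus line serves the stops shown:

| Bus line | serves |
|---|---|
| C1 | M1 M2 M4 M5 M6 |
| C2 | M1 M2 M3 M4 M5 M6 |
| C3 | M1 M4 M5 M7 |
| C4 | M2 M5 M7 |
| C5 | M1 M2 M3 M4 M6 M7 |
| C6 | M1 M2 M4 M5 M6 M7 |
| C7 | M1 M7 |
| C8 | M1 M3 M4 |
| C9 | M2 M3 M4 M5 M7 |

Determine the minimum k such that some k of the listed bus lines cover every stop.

2

Take {C2, C5}. Their union is {M1, M2, M3, M4, M5, M6, M7}, which is all 7 stops.
No single bus line has all 7 stops (the largest, C2, has 6), so 2 is optimal.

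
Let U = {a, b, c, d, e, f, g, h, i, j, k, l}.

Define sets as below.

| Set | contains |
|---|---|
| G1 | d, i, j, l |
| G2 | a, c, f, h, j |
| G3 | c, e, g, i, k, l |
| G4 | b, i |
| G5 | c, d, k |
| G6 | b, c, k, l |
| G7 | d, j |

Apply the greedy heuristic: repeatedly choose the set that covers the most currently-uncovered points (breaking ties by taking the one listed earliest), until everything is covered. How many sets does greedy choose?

Greedy: pick G3 (covers 6 new) → pick G2 (covers 4 new) → pick G1 (covers 1 new) → pick G4 (covers 1 new). Total picks: 4.

4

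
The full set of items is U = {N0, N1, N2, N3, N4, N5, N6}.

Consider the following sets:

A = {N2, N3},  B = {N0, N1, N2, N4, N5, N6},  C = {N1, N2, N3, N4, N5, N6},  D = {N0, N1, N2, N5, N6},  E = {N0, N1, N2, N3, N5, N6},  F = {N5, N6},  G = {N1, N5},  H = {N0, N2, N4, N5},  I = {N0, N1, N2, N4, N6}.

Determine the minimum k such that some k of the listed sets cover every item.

2

A and B together: A ∪ B = {N0, N1, N2, N3, N4, N5, N6} — every item is covered.
No single set has all 7 items (the largest, B, has 6), so 2 is optimal.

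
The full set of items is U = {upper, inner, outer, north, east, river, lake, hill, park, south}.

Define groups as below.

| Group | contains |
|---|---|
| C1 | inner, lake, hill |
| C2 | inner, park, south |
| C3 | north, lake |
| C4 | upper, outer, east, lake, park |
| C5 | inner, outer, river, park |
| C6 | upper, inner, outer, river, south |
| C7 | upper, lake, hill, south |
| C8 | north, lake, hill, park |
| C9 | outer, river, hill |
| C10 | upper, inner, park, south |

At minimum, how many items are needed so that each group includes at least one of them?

3

The 3 items {river, lake, south} hit every group.
The groups C3, C9, C10 are pairwise disjoint, so any hitting set needs a separate item for each — at least 3. Hence 3 is optimal.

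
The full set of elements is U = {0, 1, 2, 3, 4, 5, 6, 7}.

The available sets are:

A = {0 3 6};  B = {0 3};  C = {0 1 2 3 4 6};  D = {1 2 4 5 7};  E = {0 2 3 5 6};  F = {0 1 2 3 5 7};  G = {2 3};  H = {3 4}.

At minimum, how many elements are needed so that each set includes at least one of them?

The 2 elements {2, 3} hit every set.
The sets A, D are pairwise disjoint, so any hitting set needs a separate element for each — at least 2. Hence 2 is optimal.

2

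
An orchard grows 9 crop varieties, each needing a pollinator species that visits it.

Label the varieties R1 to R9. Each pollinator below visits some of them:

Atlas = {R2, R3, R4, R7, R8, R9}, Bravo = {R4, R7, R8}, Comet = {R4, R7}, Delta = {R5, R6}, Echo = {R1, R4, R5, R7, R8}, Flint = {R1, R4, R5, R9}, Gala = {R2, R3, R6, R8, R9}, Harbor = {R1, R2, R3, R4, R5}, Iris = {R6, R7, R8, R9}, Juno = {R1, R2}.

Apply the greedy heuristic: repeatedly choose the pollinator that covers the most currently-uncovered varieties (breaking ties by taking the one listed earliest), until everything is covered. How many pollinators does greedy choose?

Greedy: pick Atlas (covers 6 new) → pick Delta (covers 2 new) → pick Echo (covers 1 new). Total picks: 3.
(The true minimum cover uses only 2 pollinators, so greedy is not optimal here.)

3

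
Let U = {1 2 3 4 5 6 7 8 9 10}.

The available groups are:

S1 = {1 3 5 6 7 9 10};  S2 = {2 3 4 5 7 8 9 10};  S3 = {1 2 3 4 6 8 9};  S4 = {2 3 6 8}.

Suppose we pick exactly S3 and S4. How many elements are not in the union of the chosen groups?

3

Union of S3, S4 = {1, 2, 3, 4, 6, 8, 9}.
Not covered: 5, 7, 10 — 3 elements.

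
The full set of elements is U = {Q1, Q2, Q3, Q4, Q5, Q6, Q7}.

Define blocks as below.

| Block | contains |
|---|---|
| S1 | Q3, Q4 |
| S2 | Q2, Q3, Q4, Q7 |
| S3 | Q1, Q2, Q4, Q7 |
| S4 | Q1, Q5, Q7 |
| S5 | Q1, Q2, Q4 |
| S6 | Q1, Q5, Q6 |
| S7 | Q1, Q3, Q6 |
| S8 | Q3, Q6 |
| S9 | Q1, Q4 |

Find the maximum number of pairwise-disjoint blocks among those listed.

2

S4, S8 are pairwise disjoint (S4={Q1,Q5,Q7}; S8={Q3,Q6}).
Every remaining block overlaps one of these, and no 3 of the listed blocks are pairwise disjoint, so 2 is the maximum.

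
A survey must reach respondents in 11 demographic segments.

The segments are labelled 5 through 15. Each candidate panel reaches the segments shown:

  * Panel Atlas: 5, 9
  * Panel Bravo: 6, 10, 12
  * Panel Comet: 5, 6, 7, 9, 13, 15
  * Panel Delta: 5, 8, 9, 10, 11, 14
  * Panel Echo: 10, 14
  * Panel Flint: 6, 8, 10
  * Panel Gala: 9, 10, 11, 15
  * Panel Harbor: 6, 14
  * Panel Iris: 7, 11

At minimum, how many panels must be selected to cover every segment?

3

Bravo and Comet and Delta together: Bravo ∪ Comet ∪ Delta = {5, 6, 7, 8, 9, 10, 11, 12, 13, 14, 15} — every segment is covered.
Only Bravo contains 12, so Bravo is forced; the remaining 8 segments need at least 2 more panels (each remaining panel adds at most 5) — so at least 3 panels are needed, and 3 is optimal.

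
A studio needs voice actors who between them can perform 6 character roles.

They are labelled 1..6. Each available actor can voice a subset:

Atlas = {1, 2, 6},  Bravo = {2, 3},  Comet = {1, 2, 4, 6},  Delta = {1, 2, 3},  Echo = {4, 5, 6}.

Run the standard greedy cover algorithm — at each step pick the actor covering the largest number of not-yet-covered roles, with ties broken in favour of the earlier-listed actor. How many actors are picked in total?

Greedy: pick Comet (covers 4 new) → pick Bravo (covers 1 new) → pick Echo (covers 1 new). Total picks: 3.
(The true minimum cover uses only 2 actors, so greedy is not optimal here.)

3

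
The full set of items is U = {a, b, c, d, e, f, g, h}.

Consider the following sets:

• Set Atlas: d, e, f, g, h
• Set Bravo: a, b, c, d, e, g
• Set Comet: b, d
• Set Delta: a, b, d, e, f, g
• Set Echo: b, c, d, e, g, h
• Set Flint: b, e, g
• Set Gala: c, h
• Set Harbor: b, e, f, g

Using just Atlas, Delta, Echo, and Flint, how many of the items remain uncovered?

Union of Atlas, Delta, Echo, Flint = {a, b, c, d, e, f, g, h} — that's every item, so 0 are uncovered.

0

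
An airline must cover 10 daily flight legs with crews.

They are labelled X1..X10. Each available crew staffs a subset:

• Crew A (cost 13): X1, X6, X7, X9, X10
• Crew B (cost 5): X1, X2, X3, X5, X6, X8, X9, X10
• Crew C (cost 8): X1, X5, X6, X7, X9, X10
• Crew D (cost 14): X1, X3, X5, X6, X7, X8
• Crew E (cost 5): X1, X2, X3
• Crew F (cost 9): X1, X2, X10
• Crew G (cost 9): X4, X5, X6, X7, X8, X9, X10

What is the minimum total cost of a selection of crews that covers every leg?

14

E, G together cover every leg (E ∪ G = {X1, X2, X3, X4, X5, X6, X7, X8, X9, X10}); total cost 5 + 9 = 14.
No covering selection has total cost below 14.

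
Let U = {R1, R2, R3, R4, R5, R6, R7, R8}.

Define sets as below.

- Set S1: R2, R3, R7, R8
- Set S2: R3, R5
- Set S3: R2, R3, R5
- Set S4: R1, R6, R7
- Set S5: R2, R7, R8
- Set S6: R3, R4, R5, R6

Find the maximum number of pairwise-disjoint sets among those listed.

2

S2, S4 are pairwise disjoint (S2={R3,R5}; S4={R1,R6,R7}).
Every remaining set overlaps one of these, and no 3 of the listed sets are pairwise disjoint, so 2 is the maximum.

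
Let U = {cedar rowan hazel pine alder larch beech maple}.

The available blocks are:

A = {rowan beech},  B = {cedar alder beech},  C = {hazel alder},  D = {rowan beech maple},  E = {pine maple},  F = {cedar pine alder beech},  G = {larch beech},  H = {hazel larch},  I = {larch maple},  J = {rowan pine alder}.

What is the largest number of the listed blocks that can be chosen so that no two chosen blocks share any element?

3

C, E, G are pairwise disjoint (C={hazel,alder}; E={pine,maple}; G={larch,beech}).
Every remaining block overlaps one of these, and no 4 of the listed blocks are pairwise disjoint, so 3 is the maximum.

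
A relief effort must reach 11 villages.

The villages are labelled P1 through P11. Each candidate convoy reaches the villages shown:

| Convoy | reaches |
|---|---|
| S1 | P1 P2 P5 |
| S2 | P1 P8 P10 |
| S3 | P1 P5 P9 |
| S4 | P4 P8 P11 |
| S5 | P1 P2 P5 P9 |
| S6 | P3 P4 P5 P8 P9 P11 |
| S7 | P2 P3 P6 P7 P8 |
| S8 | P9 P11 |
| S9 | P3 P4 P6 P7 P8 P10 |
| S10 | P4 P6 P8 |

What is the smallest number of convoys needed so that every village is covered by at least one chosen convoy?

3

S4 and S5 and S9 together: S4 ∪ S5 ∪ S9 = {P1, P2, P3, P4, P5, P6, P7, P8, P9, P10, P11} — every village is covered.
No 2 of the 10 convoys cover everything (all 45 combinations miss at least one village), so 3 is optimal.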